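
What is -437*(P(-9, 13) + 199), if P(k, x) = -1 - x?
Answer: -80845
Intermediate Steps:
-437*(P(-9, 13) + 199) = -437*((-1 - 1*13) + 199) = -437*((-1 - 13) + 199) = -437*(-14 + 199) = -437*185 = -80845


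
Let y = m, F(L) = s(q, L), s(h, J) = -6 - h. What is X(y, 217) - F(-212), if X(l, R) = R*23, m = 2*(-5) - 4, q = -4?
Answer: 4993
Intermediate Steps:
m = -14 (m = -10 - 4 = -14)
F(L) = -2 (F(L) = -6 - 1*(-4) = -6 + 4 = -2)
y = -14
X(l, R) = 23*R
X(y, 217) - F(-212) = 23*217 - 1*(-2) = 4991 + 2 = 4993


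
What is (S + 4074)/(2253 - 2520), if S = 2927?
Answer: -7001/267 ≈ -26.221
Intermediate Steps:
(S + 4074)/(2253 - 2520) = (2927 + 4074)/(2253 - 2520) = 7001/(-267) = 7001*(-1/267) = -7001/267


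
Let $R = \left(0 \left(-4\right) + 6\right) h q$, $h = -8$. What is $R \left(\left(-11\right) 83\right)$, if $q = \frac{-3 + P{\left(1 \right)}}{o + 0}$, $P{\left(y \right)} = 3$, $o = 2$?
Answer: $0$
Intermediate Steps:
$q = 0$ ($q = \frac{-3 + 3}{2 + 0} = \frac{0}{2} = 0 \cdot \frac{1}{2} = 0$)
$R = 0$ ($R = \left(0 \left(-4\right) + 6\right) \left(-8\right) 0 = \left(0 + 6\right) \left(-8\right) 0 = 6 \left(-8\right) 0 = \left(-48\right) 0 = 0$)
$R \left(\left(-11\right) 83\right) = 0 \left(\left(-11\right) 83\right) = 0 \left(-913\right) = 0$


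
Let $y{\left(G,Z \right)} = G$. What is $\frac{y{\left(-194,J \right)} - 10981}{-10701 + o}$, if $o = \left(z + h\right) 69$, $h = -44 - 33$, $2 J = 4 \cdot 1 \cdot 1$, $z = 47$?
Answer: $\frac{3725}{4257} \approx 0.87503$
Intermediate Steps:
$J = 2$ ($J = \frac{4 \cdot 1 \cdot 1}{2} = \frac{4 \cdot 1}{2} = \frac{1}{2} \cdot 4 = 2$)
$h = -77$ ($h = -44 - 33 = -77$)
$o = -2070$ ($o = \left(47 - 77\right) 69 = \left(-30\right) 69 = -2070$)
$\frac{y{\left(-194,J \right)} - 10981}{-10701 + o} = \frac{-194 - 10981}{-10701 - 2070} = - \frac{11175}{-12771} = \left(-11175\right) \left(- \frac{1}{12771}\right) = \frac{3725}{4257}$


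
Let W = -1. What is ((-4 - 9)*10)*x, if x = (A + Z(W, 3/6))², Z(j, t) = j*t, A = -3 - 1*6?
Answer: -23465/2 ≈ -11733.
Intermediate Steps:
A = -9 (A = -3 - 6 = -9)
x = 361/4 (x = (-9 - 3/6)² = (-9 - 1*½)² = (-9 - ½)² = (-19/2)² = 361/4 ≈ 90.250)
((-4 - 9)*10)*x = ((-4 - 9)*10)*(361/4) = -13*10*(361/4) = -130*361/4 = -23465/2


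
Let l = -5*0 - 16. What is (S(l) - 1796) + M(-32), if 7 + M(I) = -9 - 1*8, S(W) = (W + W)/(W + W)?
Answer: -1819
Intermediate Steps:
l = -16 (l = 0 - 16 = -16)
S(W) = 1 (S(W) = (2*W)/((2*W)) = (2*W)*(1/(2*W)) = 1)
M(I) = -24 (M(I) = -7 + (-9 - 1*8) = -7 + (-9 - 8) = -7 - 17 = -24)
(S(l) - 1796) + M(-32) = (1 - 1796) - 24 = -1795 - 24 = -1819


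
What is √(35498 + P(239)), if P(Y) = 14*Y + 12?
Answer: 2*√9714 ≈ 197.12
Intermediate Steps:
P(Y) = 12 + 14*Y
√(35498 + P(239)) = √(35498 + (12 + 14*239)) = √(35498 + (12 + 3346)) = √(35498 + 3358) = √38856 = 2*√9714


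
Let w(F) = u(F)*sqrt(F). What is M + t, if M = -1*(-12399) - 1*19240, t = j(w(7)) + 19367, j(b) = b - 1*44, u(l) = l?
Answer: 12482 + 7*sqrt(7) ≈ 12501.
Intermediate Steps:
w(F) = F**(3/2) (w(F) = F*sqrt(F) = F**(3/2))
j(b) = -44 + b (j(b) = b - 44 = -44 + b)
t = 19323 + 7*sqrt(7) (t = (-44 + 7**(3/2)) + 19367 = (-44 + 7*sqrt(7)) + 19367 = 19323 + 7*sqrt(7) ≈ 19342.)
M = -6841 (M = 12399 - 19240 = -6841)
M + t = -6841 + (19323 + 7*sqrt(7)) = 12482 + 7*sqrt(7)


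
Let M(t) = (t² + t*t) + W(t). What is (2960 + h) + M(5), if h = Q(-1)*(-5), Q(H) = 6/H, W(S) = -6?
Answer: 3034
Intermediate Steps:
M(t) = -6 + 2*t² (M(t) = (t² + t*t) - 6 = (t² + t²) - 6 = 2*t² - 6 = -6 + 2*t²)
h = 30 (h = (6/(-1))*(-5) = (6*(-1))*(-5) = -6*(-5) = 30)
(2960 + h) + M(5) = (2960 + 30) + (-6 + 2*5²) = 2990 + (-6 + 2*25) = 2990 + (-6 + 50) = 2990 + 44 = 3034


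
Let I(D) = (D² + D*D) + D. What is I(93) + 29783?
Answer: 47174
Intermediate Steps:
I(D) = D + 2*D² (I(D) = (D² + D²) + D = 2*D² + D = D + 2*D²)
I(93) + 29783 = 93*(1 + 2*93) + 29783 = 93*(1 + 186) + 29783 = 93*187 + 29783 = 17391 + 29783 = 47174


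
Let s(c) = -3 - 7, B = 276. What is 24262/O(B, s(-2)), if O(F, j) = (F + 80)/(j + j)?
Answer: -121310/89 ≈ -1363.0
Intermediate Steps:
s(c) = -10
O(F, j) = (80 + F)/(2*j) (O(F, j) = (80 + F)/((2*j)) = (80 + F)*(1/(2*j)) = (80 + F)/(2*j))
24262/O(B, s(-2)) = 24262/(((½)*(80 + 276)/(-10))) = 24262/(((½)*(-⅒)*356)) = 24262/(-89/5) = 24262*(-5/89) = -121310/89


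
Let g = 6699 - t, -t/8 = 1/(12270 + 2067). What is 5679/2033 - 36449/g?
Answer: -516951973620/195256579843 ≈ -2.6476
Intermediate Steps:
t = -8/14337 (t = -8/(12270 + 2067) = -8/14337 ≈ -0.00055800)
g = 96043571/14337 (g = 6699 - 1*(-8/14337) = 6699 + 8/14337 = 96043571/14337 ≈ 6699.0)
5679/2033 - 36449/g = 5679/2033 - 36449/96043571/14337 = 5679*(1/2033) - 36449*14337/96043571 = 5679/2033 - 522569313/96043571 = -516951973620/195256579843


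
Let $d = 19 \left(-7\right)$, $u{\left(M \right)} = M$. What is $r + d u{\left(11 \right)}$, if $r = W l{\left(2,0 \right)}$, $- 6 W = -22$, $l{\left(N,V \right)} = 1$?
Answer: $- \frac{4378}{3} \approx -1459.3$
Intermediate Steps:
$W = \frac{11}{3}$ ($W = \left(- \frac{1}{6}\right) \left(-22\right) = \frac{11}{3} \approx 3.6667$)
$d = -133$
$r = \frac{11}{3}$ ($r = \frac{11}{3} \cdot 1 = \frac{11}{3} \approx 3.6667$)
$r + d u{\left(11 \right)} = \frac{11}{3} - 1463 = - \frac{4378}{3}$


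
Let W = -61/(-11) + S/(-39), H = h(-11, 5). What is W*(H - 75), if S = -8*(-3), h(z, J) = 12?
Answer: -44415/143 ≈ -310.59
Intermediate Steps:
H = 12
S = 24
W = 705/143 (W = -61/(-11) + 24/(-39) = -61*(-1/11) + 24*(-1/39) = 61/11 - 8/13 = 705/143 ≈ 4.9301)
W*(H - 75) = 705*(12 - 75)/143 = (705/143)*(-63) = -44415/143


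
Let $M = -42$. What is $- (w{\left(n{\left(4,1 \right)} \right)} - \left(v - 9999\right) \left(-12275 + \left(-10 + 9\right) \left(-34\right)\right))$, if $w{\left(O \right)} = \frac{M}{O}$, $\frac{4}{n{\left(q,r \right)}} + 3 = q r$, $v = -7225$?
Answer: $\frac{421677989}{2} \approx 2.1084 \cdot 10^{8}$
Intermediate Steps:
$n{\left(q,r \right)} = \frac{4}{-3 + q r}$
$w{\left(O \right)} = - \frac{42}{O}$
$- (w{\left(n{\left(4,1 \right)} \right)} - \left(v - 9999\right) \left(-12275 + \left(-10 + 9\right) \left(-34\right)\right)) = - (- \frac{42}{4 \frac{1}{-3 + 4 \cdot 1}} - \left(-7225 - 9999\right) \left(-12275 + \left(-10 + 9\right) \left(-34\right)\right)) = - (- \frac{42}{4 \frac{1}{-3 + 4}} - - 17224 \left(-12275 - -34\right)) = - (- \frac{42}{4 \cdot 1^{-1}} - - 17224 \left(-12275 + 34\right)) = - (- \frac{42}{4 \cdot 1} - \left(-17224\right) \left(-12241\right)) = - (- \frac{42}{4} - 210838984) = - (\left(-42\right) \frac{1}{4} - 210838984) = - (- \frac{21}{2} - 210838984) = \left(-1\right) \left(- \frac{421677989}{2}\right) = \frac{421677989}{2}$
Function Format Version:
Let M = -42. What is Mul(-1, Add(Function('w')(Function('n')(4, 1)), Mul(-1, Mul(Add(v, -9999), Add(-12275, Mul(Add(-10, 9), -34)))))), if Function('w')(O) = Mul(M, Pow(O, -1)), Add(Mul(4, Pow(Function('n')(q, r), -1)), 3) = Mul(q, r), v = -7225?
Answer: Rational(421677989, 2) ≈ 2.1084e+8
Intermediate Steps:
Function('n')(q, r) = Mul(4, Pow(Add(-3, Mul(q, r)), -1))
Function('w')(O) = Mul(-42, Pow(O, -1))
Mul(-1, Add(Function('w')(Function('n')(4, 1)), Mul(-1, Mul(Add(v, -9999), Add(-12275, Mul(Add(-10, 9), -34)))))) = Mul(-1, Add(Mul(-42, Pow(Mul(4, Pow(Add(-3, Mul(4, 1)), -1)), -1)), Mul(-1, Mul(Add(-7225, -9999), Add(-12275, Mul(Add(-10, 9), -34)))))) = Mul(-1, Add(Mul(-42, Pow(Mul(4, Pow(Add(-3, 4), -1)), -1)), Mul(-1, Mul(-17224, Add(-12275, Mul(-1, -34)))))) = Mul(-1, Add(Mul(-42, Pow(Mul(4, Pow(1, -1)), -1)), Mul(-1, Mul(-17224, Add(-12275, 34))))) = Mul(-1, Add(Mul(-42, Pow(Mul(4, 1), -1)), Mul(-1, Mul(-17224, -12241)))) = Mul(-1, Add(Mul(-42, Pow(4, -1)), Mul(-1, 210838984))) = Mul(-1, Add(Mul(-42, Rational(1, 4)), -210838984)) = Mul(-1, Add(Rational(-21, 2), -210838984)) = Mul(-1, Rational(-421677989, 2)) = Rational(421677989, 2)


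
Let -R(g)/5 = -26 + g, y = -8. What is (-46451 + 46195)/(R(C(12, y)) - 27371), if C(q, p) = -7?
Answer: 128/13603 ≈ 0.0094097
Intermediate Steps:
R(g) = 130 - 5*g (R(g) = -5*(-26 + g) = 130 - 5*g)
(-46451 + 46195)/(R(C(12, y)) - 27371) = (-46451 + 46195)/((130 - 5*(-7)) - 27371) = -256/((130 + 35) - 27371) = -256/(165 - 27371) = -256/(-27206) = -256*(-1/27206) = 128/13603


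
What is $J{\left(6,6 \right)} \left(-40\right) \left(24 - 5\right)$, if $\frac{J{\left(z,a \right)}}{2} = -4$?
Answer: $6080$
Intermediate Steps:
$J{\left(z,a \right)} = -8$ ($J{\left(z,a \right)} = 2 \left(-4\right) = -8$)
$J{\left(6,6 \right)} \left(-40\right) \left(24 - 5\right) = \left(-8\right) \left(-40\right) \left(24 - 5\right) = 320 \left(24 - 5\right) = 320 \cdot 19 = 6080$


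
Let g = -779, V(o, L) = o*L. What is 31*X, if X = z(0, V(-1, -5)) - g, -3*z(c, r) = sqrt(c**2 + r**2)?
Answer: 72292/3 ≈ 24097.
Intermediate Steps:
V(o, L) = L*o
z(c, r) = -sqrt(c**2 + r**2)/3
X = 2332/3 (X = -sqrt(0**2 + (-5*(-1))**2)/3 - 1*(-779) = -sqrt(0 + 5**2)/3 + 779 = -sqrt(0 + 25)/3 + 779 = -sqrt(25)/3 + 779 = -1/3*5 + 779 = -5/3 + 779 = 2332/3 ≈ 777.33)
31*X = 31*(2332/3) = 72292/3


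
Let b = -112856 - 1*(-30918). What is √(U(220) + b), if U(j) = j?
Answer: I*√81718 ≈ 285.86*I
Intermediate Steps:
b = -81938 (b = -112856 + 30918 = -81938)
√(U(220) + b) = √(220 - 81938) = √(-81718) = I*√81718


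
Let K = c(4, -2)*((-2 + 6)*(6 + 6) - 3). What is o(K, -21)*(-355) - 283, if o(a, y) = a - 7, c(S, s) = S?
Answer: -61698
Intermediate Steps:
K = 180 (K = 4*((-2 + 6)*(6 + 6) - 3) = 4*(4*12 - 3) = 4*(48 - 3) = 4*45 = 180)
o(a, y) = -7 + a
o(K, -21)*(-355) - 283 = (-7 + 180)*(-355) - 283 = 173*(-355) - 283 = -61415 - 283 = -61698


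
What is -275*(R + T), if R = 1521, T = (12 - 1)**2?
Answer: -451550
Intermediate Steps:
T = 121 (T = 11**2 = 121)
-275*(R + T) = -275*(1521 + 121) = -275*1642 = -451550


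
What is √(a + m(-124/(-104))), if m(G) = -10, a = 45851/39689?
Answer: I*√82440159/3053 ≈ 2.974*I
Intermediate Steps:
a = 3527/3053 (a = 45851*(1/39689) = 3527/3053 ≈ 1.1553)
√(a + m(-124/(-104))) = √(3527/3053 - 10) = √(-27003/3053) = I*√82440159/3053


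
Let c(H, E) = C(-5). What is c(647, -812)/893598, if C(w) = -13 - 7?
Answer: -10/446799 ≈ -2.2381e-5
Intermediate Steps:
C(w) = -20
c(H, E) = -20
c(647, -812)/893598 = -20/893598 = -20*1/893598 = -10/446799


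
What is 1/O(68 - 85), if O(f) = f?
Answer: -1/17 ≈ -0.058824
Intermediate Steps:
1/O(68 - 85) = 1/(68 - 85) = 1/(-17) = -1/17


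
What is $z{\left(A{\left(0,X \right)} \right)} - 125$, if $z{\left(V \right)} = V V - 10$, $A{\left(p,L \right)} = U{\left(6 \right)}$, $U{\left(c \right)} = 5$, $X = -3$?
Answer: $-110$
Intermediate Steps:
$A{\left(p,L \right)} = 5$
$z{\left(V \right)} = -10 + V^{2}$ ($z{\left(V \right)} = V^{2} - 10 = -10 + V^{2}$)
$z{\left(A{\left(0,X \right)} \right)} - 125 = \left(-10 + 5^{2}\right) - 125 = \left(-10 + 25\right) - 125 = 15 - 125 = -110$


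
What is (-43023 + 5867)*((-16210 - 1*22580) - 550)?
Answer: 1461717040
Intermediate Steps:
(-43023 + 5867)*((-16210 - 1*22580) - 550) = -37156*((-16210 - 22580) - 550) = -37156*(-38790 - 550) = -37156*(-39340) = 1461717040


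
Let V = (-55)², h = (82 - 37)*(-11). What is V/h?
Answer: -55/9 ≈ -6.1111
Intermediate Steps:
h = -495 (h = 45*(-11) = -495)
V = 3025
V/h = 3025/(-495) = 3025*(-1/495) = -55/9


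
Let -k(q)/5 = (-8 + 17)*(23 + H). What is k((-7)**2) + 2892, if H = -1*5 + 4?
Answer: 1902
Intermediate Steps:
H = -1 (H = -5 + 4 = -1)
k(q) = -990 (k(q) = -5*(-8 + 17)*(23 - 1) = -45*22 = -5*198 = -990)
k((-7)**2) + 2892 = -990 + 2892 = 1902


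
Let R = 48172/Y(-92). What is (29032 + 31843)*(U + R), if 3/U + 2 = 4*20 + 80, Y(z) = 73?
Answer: 463343670625/11534 ≈ 4.0172e+7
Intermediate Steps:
R = 48172/73 ≈ 659.89
U = 3/158 (U = 3/(-2 + (4*20 + 80)) = 3/(-2 + (80 + 80)) = 3/(-2 + 160) = 3/158 ≈ 0.018987)
(29032 + 31843)*(U + R) = (29032 + 31843)*(3/158 + 48172/73) = 60875*(7611395/11534) = 463343670625/11534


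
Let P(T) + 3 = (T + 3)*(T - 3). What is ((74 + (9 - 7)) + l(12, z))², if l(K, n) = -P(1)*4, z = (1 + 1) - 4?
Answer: 14400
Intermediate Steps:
P(T) = -3 + (-3 + T)*(3 + T) (P(T) = -3 + (T + 3)*(T - 3) = -3 + (3 + T)*(-3 + T) = -3 + (-3 + T)*(3 + T))
z = -2 (z = 2 - 4 = -2)
l(K, n) = 44 (l(K, n) = -(-12 + 1²)*4 = -(-12 + 1)*4 = -(-11)*4 = -1*(-44) = 44)
((74 + (9 - 7)) + l(12, z))² = ((74 + (9 - 7)) + 44)² = ((74 + 2) + 44)² = (76 + 44)² = 120² = 14400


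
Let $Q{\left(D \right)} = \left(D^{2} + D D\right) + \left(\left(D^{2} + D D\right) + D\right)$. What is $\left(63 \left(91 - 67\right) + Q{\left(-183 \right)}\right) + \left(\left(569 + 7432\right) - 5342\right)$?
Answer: $137944$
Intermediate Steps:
$Q{\left(D \right)} = D + 4 D^{2}$ ($Q{\left(D \right)} = \left(D^{2} + D^{2}\right) + \left(\left(D^{2} + D^{2}\right) + D\right) = 2 D^{2} + \left(2 D^{2} + D\right) = 2 D^{2} + \left(D + 2 D^{2}\right) = D + 4 D^{2}$)
$\left(63 \left(91 - 67\right) + Q{\left(-183 \right)}\right) + \left(\left(569 + 7432\right) - 5342\right) = \left(63 \left(91 - 67\right) - 183 \left(1 + 4 \left(-183\right)\right)\right) + \left(\left(569 + 7432\right) - 5342\right) = \left(63 \cdot 24 - 183 \left(1 - 732\right)\right) + \left(8001 - 5342\right) = \left(1512 - -133773\right) + 2659 = \left(1512 + 133773\right) + 2659 = 135285 + 2659 = 137944$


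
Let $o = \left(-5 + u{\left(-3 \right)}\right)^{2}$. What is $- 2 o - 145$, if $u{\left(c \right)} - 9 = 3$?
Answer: $-243$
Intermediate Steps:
$u{\left(c \right)} = 12$ ($u{\left(c \right)} = 9 + 3 = 12$)
$o = 49$ ($o = \left(-5 + 12\right)^{2} = 7^{2} = 49$)
$- 2 o - 145 = \left(-2\right) 49 - 145 = -98 - 145 = -243$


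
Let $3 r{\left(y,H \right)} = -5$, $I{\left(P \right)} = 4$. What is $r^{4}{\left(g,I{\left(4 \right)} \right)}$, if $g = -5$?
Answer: $\frac{625}{81} \approx 7.716$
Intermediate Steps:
$r{\left(y,H \right)} = - \frac{5}{3}$ ($r{\left(y,H \right)} = \frac{1}{3} \left(-5\right) = - \frac{5}{3}$)
$r^{4}{\left(g,I{\left(4 \right)} \right)} = \left(- \frac{5}{3}\right)^{4} = \frac{625}{81}$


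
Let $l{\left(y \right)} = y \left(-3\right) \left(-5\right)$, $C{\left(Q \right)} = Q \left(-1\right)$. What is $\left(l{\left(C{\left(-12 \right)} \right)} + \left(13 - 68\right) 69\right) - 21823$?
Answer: $-25438$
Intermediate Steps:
$C{\left(Q \right)} = - Q$
$l{\left(y \right)} = 15 y$ ($l{\left(y \right)} = - 3 y \left(-5\right) = 15 y$)
$\left(l{\left(C{\left(-12 \right)} \right)} + \left(13 - 68\right) 69\right) - 21823 = \left(15 \left(\left(-1\right) \left(-12\right)\right) + \left(13 - 68\right) 69\right) - 21823 = \left(15 \cdot 12 - 3795\right) - 21823 = \left(180 - 3795\right) - 21823 = -3615 - 21823 = -25438$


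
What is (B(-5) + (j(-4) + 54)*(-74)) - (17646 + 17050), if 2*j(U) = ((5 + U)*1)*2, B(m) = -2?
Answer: -38768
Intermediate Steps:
j(U) = 5 + U (j(U) = (((5 + U)*1)*2)/2 = ((5 + U)*2)/2 = (10 + 2*U)/2 = 5 + U)
(B(-5) + (j(-4) + 54)*(-74)) - (17646 + 17050) = (-2 + ((5 - 4) + 54)*(-74)) - (17646 + 17050) = (-2 + (1 + 54)*(-74)) - 1*34696 = (-2 + 55*(-74)) - 34696 = (-2 - 4070) - 34696 = -4072 - 34696 = -38768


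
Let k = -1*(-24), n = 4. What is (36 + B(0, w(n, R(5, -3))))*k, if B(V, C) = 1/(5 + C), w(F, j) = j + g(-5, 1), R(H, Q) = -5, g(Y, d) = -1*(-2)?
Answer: 876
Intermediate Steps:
g(Y, d) = 2
w(F, j) = 2 + j (w(F, j) = j + 2 = 2 + j)
k = 24
(36 + B(0, w(n, R(5, -3))))*k = (36 + 1/(5 + (2 - 5)))*24 = (36 + 1/(5 - 3))*24 = (36 + 1/2)*24 = (36 + ½)*24 = (73/2)*24 = 876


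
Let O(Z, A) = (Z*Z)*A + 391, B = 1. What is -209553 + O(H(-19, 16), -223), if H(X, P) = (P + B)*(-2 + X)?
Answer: -28630289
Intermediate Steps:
H(X, P) = (1 + P)*(-2 + X) (H(X, P) = (P + 1)*(-2 + X) = (1 + P)*(-2 + X))
O(Z, A) = 391 + A*Z² (O(Z, A) = Z²*A + 391 = A*Z² + 391 = 391 + A*Z²)
-209553 + O(H(-19, 16), -223) = -209553 + (391 - 223*(-2 - 19 - 2*16 + 16*(-19))²) = -209553 + (391 - 223*(-2 - 19 - 32 - 304)²) = -209553 + (391 - 223*(-357)²) = -209553 + (391 - 223*127449) = -209553 + (391 - 28421127) = -209553 - 28420736 = -28630289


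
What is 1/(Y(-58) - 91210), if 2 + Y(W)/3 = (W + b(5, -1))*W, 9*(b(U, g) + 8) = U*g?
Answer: -3/238906 ≈ -1.2557e-5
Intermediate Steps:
b(U, g) = -8 + U*g/9 (b(U, g) = -8 + (U*g)/9 = -8 + U*g/9)
Y(W) = -6 + 3*W*(-77/9 + W) (Y(W) = -6 + 3*((W + (-8 + (1/9)*5*(-1)))*W) = -6 + 3*((W + (-8 - 5/9))*W) = -6 + 3*((W - 77/9)*W) = -6 + 3*((-77/9 + W)*W) = -6 + 3*(W*(-77/9 + W)) = -6 + 3*W*(-77/9 + W))
1/(Y(-58) - 91210) = 1/((-6 + 3*(-58)**2 - 77/3*(-58)) - 91210) = 1/((-6 + 3*3364 + 4466/3) - 91210) = 1/((-6 + 10092 + 4466/3) - 91210) = 1/(34724/3 - 91210) = 1/(-238906/3) = -3/238906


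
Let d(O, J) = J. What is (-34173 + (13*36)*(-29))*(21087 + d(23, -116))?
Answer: -1001260395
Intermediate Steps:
(-34173 + (13*36)*(-29))*(21087 + d(23, -116)) = (-34173 + (13*36)*(-29))*(21087 - 116) = (-34173 + 468*(-29))*20971 = (-34173 - 13572)*20971 = -47745*20971 = -1001260395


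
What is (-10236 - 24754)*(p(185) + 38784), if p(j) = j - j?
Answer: -1357052160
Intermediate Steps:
p(j) = 0
(-10236 - 24754)*(p(185) + 38784) = (-10236 - 24754)*(0 + 38784) = -34990*38784 = -1357052160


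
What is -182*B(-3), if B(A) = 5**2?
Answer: -4550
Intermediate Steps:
B(A) = 25
-182*B(-3) = -182*25 = -4550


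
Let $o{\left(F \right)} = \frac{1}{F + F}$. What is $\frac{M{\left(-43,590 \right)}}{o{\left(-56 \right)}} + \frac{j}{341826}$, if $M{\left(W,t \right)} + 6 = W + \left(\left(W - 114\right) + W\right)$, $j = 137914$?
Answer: $\frac{4766490701}{170913} \approx 27888.0$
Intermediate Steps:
$M{\left(W,t \right)} = -120 + 3 W$ ($M{\left(W,t \right)} = -6 + \left(W + \left(\left(W - 114\right) + W\right)\right) = -6 + \left(W + \left(\left(-114 + W\right) + W\right)\right) = -6 + \left(W + \left(-114 + 2 W\right)\right) = -6 + \left(-114 + 3 W\right) = -120 + 3 W$)
$o{\left(F \right)} = \frac{1}{2 F}$
$\frac{M{\left(-43,590 \right)}}{o{\left(-56 \right)}} + \frac{j}{341826} = \frac{-120 + 3 \left(-43\right)}{\frac{1}{2} \frac{1}{-56}} + \frac{137914}{341826} = \frac{-120 - 129}{\frac{1}{2} \left(- \frac{1}{56}\right)} + 137914 \cdot \frac{1}{341826} = - \frac{249}{- \frac{1}{112}} + \frac{68957}{170913} = \left(-249\right) \left(-112\right) + \frac{68957}{170913} = 27888 + \frac{68957}{170913} = \frac{4766490701}{170913}$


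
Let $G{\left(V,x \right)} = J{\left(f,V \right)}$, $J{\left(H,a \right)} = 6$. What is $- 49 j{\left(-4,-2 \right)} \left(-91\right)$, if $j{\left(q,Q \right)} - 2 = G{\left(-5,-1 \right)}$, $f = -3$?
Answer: $35672$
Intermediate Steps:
$G{\left(V,x \right)} = 6$
$j{\left(q,Q \right)} = 8$ ($j{\left(q,Q \right)} = 2 + 6 = 8$)
$- 49 j{\left(-4,-2 \right)} \left(-91\right) = \left(-49\right) 8 \left(-91\right) = \left(-392\right) \left(-91\right) = 35672$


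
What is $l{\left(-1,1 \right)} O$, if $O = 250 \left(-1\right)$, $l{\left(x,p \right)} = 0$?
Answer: $0$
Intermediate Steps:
$O = -250$
$l{\left(-1,1 \right)} O = 0 \left(-250\right) = 0$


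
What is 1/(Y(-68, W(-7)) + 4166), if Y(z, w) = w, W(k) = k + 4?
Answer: 1/4163 ≈ 0.00024021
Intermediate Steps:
W(k) = 4 + k
1/(Y(-68, W(-7)) + 4166) = 1/((4 - 7) + 4166) = 1/(-3 + 4166) = 1/4163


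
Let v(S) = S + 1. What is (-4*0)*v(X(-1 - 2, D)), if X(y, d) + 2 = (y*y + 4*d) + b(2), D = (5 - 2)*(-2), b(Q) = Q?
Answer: 0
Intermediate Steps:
D = -6 (D = 3*(-2) = -6)
X(y, d) = y**2 + 4*d (X(y, d) = -2 + ((y*y + 4*d) + 2) = -2 + ((y**2 + 4*d) + 2) = -2 + (2 + y**2 + 4*d) = y**2 + 4*d)
v(S) = 1 + S
(-4*0)*v(X(-1 - 2, D)) = (-4*0)*(1 + ((-1 - 2)**2 + 4*(-6))) = 0*(1 + ((-3)**2 - 24)) = 0*(1 + (9 - 24)) = 0*(1 - 15) = 0*(-14) = 0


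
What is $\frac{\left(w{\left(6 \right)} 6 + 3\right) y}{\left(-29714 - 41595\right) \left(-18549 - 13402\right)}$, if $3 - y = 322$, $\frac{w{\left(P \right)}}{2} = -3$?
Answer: $\frac{10527}{2278393859} \approx 4.6204 \cdot 10^{-6}$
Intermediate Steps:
$w{\left(P \right)} = -6$ ($w{\left(P \right)} = 2 \left(-3\right) = -6$)
$y = -319$ ($y = 3 - 322 = -319$)
$\frac{\left(w{\left(6 \right)} 6 + 3\right) y}{\left(-29714 - 41595\right) \left(-18549 - 13402\right)} = \frac{\left(\left(-6\right) 6 + 3\right) \left(-319\right)}{\left(-29714 - 41595\right) \left(-18549 - 13402\right)} = \frac{\left(-36 + 3\right) \left(-319\right)}{\left(-71309\right) \left(-31951\right)} = \frac{\left(-33\right) \left(-319\right)}{2278393859} = 10527 \cdot \frac{1}{2278393859} = \frac{10527}{2278393859}$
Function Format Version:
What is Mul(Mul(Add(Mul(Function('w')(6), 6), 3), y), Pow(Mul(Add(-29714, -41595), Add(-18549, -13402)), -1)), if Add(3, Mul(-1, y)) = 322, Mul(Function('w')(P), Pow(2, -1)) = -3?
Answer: Rational(10527, 2278393859) ≈ 4.6204e-6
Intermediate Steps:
Function('w')(P) = -6 (Function('w')(P) = Mul(2, -3) = -6)
y = -319 (y = Add(3, Mul(-1, 322)) = Add(3, -322) = -319)
Mul(Mul(Add(Mul(Function('w')(6), 6), 3), y), Pow(Mul(Add(-29714, -41595), Add(-18549, -13402)), -1)) = Mul(Mul(Add(Mul(-6, 6), 3), -319), Pow(Mul(Add(-29714, -41595), Add(-18549, -13402)), -1)) = Mul(Mul(Add(-36, 3), -319), Pow(Mul(-71309, -31951), -1)) = Mul(Mul(-33, -319), Pow(2278393859, -1)) = Mul(10527, Rational(1, 2278393859)) = Rational(10527, 2278393859)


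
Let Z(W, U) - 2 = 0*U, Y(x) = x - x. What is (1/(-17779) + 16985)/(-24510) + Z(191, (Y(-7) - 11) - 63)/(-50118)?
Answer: -1261276702636/1819965380685 ≈ -0.69302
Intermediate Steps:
Y(x) = 0
Z(W, U) = 2 (Z(W, U) = 2 + 0*U = 2 + 0 = 2)
(1/(-17779) + 16985)/(-24510) + Z(191, (Y(-7) - 11) - 63)/(-50118) = (1/(-17779) + 16985)/(-24510) + 2/(-50118) = (-1/17779 + 16985)*(-1/24510) + 2*(-1/50118) = (301976314/17779)*(-1/24510) - 1/25059 = -150988157/217881645 - 1/25059 = -1261276702636/1819965380685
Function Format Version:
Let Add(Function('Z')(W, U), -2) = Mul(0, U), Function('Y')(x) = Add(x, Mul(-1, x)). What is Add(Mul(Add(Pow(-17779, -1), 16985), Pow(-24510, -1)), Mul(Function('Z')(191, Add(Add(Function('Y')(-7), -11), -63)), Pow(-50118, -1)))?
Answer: Rational(-1261276702636, 1819965380685) ≈ -0.69302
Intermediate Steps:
Function('Y')(x) = 0
Function('Z')(W, U) = 2 (Function('Z')(W, U) = Add(2, Mul(0, U)) = Add(2, 0) = 2)
Add(Mul(Add(Pow(-17779, -1), 16985), Pow(-24510, -1)), Mul(Function('Z')(191, Add(Add(Function('Y')(-7), -11), -63)), Pow(-50118, -1))) = Add(Mul(Add(Pow(-17779, -1), 16985), Pow(-24510, -1)), Mul(2, Pow(-50118, -1))) = Add(Mul(Add(Rational(-1, 17779), 16985), Rational(-1, 24510)), Mul(2, Rational(-1, 50118))) = Add(Mul(Rational(301976314, 17779), Rational(-1, 24510)), Rational(-1, 25059)) = Add(Rational(-150988157, 217881645), Rational(-1, 25059)) = Rational(-1261276702636, 1819965380685)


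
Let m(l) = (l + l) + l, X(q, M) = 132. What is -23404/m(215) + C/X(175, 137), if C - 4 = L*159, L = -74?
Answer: -593101/4730 ≈ -125.39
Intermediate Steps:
m(l) = 3*l (m(l) = 2*l + l = 3*l)
C = -11762 (C = 4 - 74*159 = 4 - 11766 = -11762)
-23404/m(215) + C/X(175, 137) = -23404/(3*215) - 11762/132 = -23404/645 - 11762*1/132 = -23404*1/645 - 5881/66 = -23404/645 - 5881/66 = -593101/4730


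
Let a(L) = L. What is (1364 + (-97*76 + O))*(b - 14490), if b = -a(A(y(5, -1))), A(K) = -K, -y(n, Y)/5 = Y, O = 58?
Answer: 86185750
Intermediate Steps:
y(n, Y) = -5*Y
b = 5 (b = -(-1)*(-5*(-1)) = -(-1)*5 = -1*(-5) = 5)
(1364 + (-97*76 + O))*(b - 14490) = (1364 + (-97*76 + 58))*(5 - 14490) = (1364 + (-7372 + 58))*(-14485) = (1364 - 7314)*(-14485) = -5950*(-14485) = 86185750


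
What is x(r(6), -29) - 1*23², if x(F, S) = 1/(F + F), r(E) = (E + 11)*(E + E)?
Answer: -215831/408 ≈ -529.00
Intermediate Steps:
r(E) = 2*E*(11 + E) (r(E) = (11 + E)*(2*E) = 2*E*(11 + E))
x(F, S) = 1/(2*F)
x(r(6), -29) - 1*23² = 1/(2*((2*6*(11 + 6)))) - 1*23² = 1/(2*((2*6*17))) - 1*529 = (½)/204 - 529 = (½)*(1/204) - 529 = 1/408 - 529 = -215831/408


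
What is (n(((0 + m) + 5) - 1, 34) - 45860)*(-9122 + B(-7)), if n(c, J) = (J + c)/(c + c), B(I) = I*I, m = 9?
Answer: 10817855849/26 ≈ 4.1607e+8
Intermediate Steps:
B(I) = I²
n(c, J) = (J + c)/(2*c) (n(c, J) = (J + c)/((2*c)) = (J + c)*(1/(2*c)) = (J + c)/(2*c))
(n(((0 + m) + 5) - 1, 34) - 45860)*(-9122 + B(-7)) = ((34 + (((0 + 9) + 5) - 1))/(2*(((0 + 9) + 5) - 1)) - 45860)*(-9122 + (-7)²) = ((34 + ((9 + 5) - 1))/(2*((9 + 5) - 1)) - 45860)*(-9122 + 49) = ((34 + (14 - 1))/(2*(14 - 1)) - 45860)*(-9073) = ((½)*(34 + 13)/13 - 45860)*(-9073) = ((½)*(1/13)*47 - 45860)*(-9073) = (47/26 - 45860)*(-9073) = -1192313/26*(-9073) = 10817855849/26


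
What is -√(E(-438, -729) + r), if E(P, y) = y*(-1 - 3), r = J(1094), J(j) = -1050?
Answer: -√1866 ≈ -43.197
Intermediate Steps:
r = -1050
E(P, y) = -4*y (E(P, y) = y*(-4) = -4*y)
-√(E(-438, -729) + r) = -√(-4*(-729) - 1050) = -√(2916 - 1050) = -√1866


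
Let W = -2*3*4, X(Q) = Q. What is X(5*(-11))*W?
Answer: 1320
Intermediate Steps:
W = -24 (W = -6*4 = -24)
X(5*(-11))*W = (5*(-11))*(-24) = -55*(-24) = 1320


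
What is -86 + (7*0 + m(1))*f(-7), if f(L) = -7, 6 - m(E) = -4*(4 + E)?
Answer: -268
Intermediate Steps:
m(E) = 22 + 4*E (m(E) = 6 - (-4)*(4 + E) = 6 - (-16 - 4*E) = 6 + (16 + 4*E) = 22 + 4*E)
-86 + (7*0 + m(1))*f(-7) = -86 + (7*0 + (22 + 4*1))*(-7) = -86 + (0 + (22 + 4))*(-7) = -86 + (0 + 26)*(-7) = -86 + 26*(-7) = -86 - 182 = -268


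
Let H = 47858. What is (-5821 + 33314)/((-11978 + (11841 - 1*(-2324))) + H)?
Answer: 27493/50045 ≈ 0.54937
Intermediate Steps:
(-5821 + 33314)/((-11978 + (11841 - 1*(-2324))) + H) = (-5821 + 33314)/((-11978 + (11841 - 1*(-2324))) + 47858) = 27493/((-11978 + (11841 + 2324)) + 47858) = 27493/((-11978 + 14165) + 47858) = 27493/(2187 + 47858) = 27493/50045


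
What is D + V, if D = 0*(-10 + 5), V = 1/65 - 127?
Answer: -8254/65 ≈ -126.98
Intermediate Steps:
V = -8254/65 (V = 1/65 - 127 = -8254/65 ≈ -126.98)
D = 0 (D = 0*(-5) = 0)
D + V = 0 - 8254/65 = -8254/65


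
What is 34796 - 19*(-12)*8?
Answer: 36620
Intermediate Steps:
34796 - 19*(-12)*8 = 34796 + 228*8 = 34796 + 1824 = 36620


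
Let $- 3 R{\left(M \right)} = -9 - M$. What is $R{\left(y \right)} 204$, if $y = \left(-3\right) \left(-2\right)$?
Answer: $1020$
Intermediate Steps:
$y = 6$
$R{\left(M \right)} = 3 + \frac{M}{3}$ ($R{\left(M \right)} = - \frac{-9 - M}{3} = 3 + \frac{M}{3}$)
$R{\left(y \right)} 204 = \left(3 + \frac{1}{3} \cdot 6\right) 204 = \left(3 + 2\right) 204 = 5 \cdot 204 = 1020$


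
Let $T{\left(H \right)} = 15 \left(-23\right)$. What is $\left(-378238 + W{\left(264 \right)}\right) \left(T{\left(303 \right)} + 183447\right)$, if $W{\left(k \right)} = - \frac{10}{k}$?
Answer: $- \frac{1523635106657}{22} \approx -6.9256 \cdot 10^{10}$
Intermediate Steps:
$T{\left(H \right)} = -345$
$\left(-378238 + W{\left(264 \right)}\right) \left(T{\left(303 \right)} + 183447\right) = \left(-378238 - \frac{10}{264}\right) \left(-345 + 183447\right) = \left(-378238 - \frac{5}{132}\right) 183102 = \left(- \frac{49927421}{132}\right) 183102 = - \frac{1523635106657}{22}$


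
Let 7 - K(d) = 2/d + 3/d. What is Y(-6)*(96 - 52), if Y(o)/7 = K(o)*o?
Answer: -14476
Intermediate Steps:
K(d) = 7 - 5/d (K(d) = 7 - (2/d + 3/d) = 7 - 5/d)
Y(o) = 7*o*(7 - 5/o) (Y(o) = 7*((7 - 5/o)*o) = 7*(o*(7 - 5/o)) = 7*o*(7 - 5/o))
Y(-6)*(96 - 52) = (-35 + 49*(-6))*(96 - 52) = (-35 - 294)*44 = -329*44 = -14476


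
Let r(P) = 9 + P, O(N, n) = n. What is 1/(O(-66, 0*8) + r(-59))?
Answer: -1/50 ≈ -0.020000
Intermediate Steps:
1/(O(-66, 0*8) + r(-59)) = 1/(0*8 + (9 - 59)) = 1/(0 - 50) = 1/(-50) = -1/50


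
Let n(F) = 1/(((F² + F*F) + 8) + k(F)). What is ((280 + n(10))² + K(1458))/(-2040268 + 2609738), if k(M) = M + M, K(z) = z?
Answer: 4151465953/29603328480 ≈ 0.14024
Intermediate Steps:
k(M) = 2*M
n(F) = 1/(8 + 2*F + 2*F²) (n(F) = 1/(((F² + F*F) + 8) + 2*F) = 1/(((F² + F²) + 8) + 2*F) = 1/((2*F² + 8) + 2*F) = 1/((8 + 2*F²) + 2*F) = 1/(8 + 2*F + 2*F²))
((280 + n(10))² + K(1458))/(-2040268 + 2609738) = ((280 + 1/(2*(4 + 10 + 10²)))² + 1458)/(-2040268 + 2609738) = ((280 + 1/(2*(4 + 10 + 100)))² + 1458)/569470 = ((280 + (½)/114)² + 1458)*(1/569470) = ((280 + (½)*(1/114))² + 1458)*(1/569470) = ((280 + 1/228)² + 1458)*(1/569470) = ((63841/228)² + 1458)*(1/569470) = (4075673281/51984 + 1458)*(1/569470) = (4151465953/51984)*(1/569470) = 4151465953/29603328480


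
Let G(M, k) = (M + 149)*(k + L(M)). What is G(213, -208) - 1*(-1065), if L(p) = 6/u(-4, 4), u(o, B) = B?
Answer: -73688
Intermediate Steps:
L(p) = 3/2 (L(p) = 6/4 = 6*(¼) = 3/2)
G(M, k) = (149 + M)*(3/2 + k) (G(M, k) = (M + 149)*(k + 3/2) = (149 + M)*(3/2 + k))
G(213, -208) - 1*(-1065) = (447/2 + 149*(-208) + (3/2)*213 + 213*(-208)) - 1*(-1065) = (447/2 - 30992 + 639/2 - 44304) + 1065 = -74753 + 1065 = -73688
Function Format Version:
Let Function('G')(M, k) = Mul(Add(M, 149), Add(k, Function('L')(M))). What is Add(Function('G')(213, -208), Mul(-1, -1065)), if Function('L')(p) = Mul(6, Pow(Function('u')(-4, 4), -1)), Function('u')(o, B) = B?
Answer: -73688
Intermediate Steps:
Function('L')(p) = Rational(3, 2) (Function('L')(p) = Mul(6, Pow(4, -1)) = Mul(6, Rational(1, 4)) = Rational(3, 2))
Function('G')(M, k) = Mul(Add(149, M), Add(Rational(3, 2), k)) (Function('G')(M, k) = Mul(Add(M, 149), Add(k, Rational(3, 2))) = Mul(Add(149, M), Add(Rational(3, 2), k)))
Add(Function('G')(213, -208), Mul(-1, -1065)) = Add(Add(Rational(447, 2), Mul(149, -208), Mul(Rational(3, 2), 213), Mul(213, -208)), Mul(-1, -1065)) = Add(Add(Rational(447, 2), -30992, Rational(639, 2), -44304), 1065) = Add(-74753, 1065) = -73688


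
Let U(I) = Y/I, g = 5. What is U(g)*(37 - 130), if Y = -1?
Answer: 93/5 ≈ 18.600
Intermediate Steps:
U(I) = -1/I
U(g)*(37 - 130) = (-1/5)*(37 - 130) = -1*⅕*(-93) = -⅕*(-93) = 93/5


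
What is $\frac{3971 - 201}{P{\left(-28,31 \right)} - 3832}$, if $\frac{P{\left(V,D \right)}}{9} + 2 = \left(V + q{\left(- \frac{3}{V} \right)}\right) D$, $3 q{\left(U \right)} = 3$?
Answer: $- \frac{3770}{11383} \approx -0.3312$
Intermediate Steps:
$q{\left(U \right)} = 1$ ($q{\left(U \right)} = \frac{1}{3} \cdot 3 = 1$)
$P{\left(V,D \right)} = -18 + 9 D \left(1 + V\right)$ ($P{\left(V,D \right)} = -18 + 9 \left(V + 1\right) D = -18 + 9 \left(1 + V\right) D = -18 + 9 D \left(1 + V\right)$)
$\frac{3971 - 201}{P{\left(-28,31 \right)} - 3832} = \frac{3971 - 201}{\left(-18 + 9 \cdot 31 + 9 \cdot 31 \left(-28\right)\right) - 3832} = \frac{3770}{\left(-18 + 279 - 7812\right) - 3832} = \frac{3770}{-7551 - 3832} = \frac{3770}{-11383} = 3770 \left(- \frac{1}{11383}\right) = - \frac{3770}{11383}$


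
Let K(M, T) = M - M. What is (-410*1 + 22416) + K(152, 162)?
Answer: 22006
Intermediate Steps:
K(M, T) = 0
(-410*1 + 22416) + K(152, 162) = (-410*1 + 22416) + 0 = (-410 + 22416) + 0 = 22006 + 0 = 22006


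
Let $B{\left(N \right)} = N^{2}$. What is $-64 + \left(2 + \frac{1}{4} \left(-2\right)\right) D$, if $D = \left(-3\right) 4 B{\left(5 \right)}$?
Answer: $-514$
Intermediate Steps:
$D = -300$ ($D = \left(-3\right) 4 \cdot 5^{2} = \left(-12\right) 25 = -300$)
$-64 + \left(2 + \frac{1}{4} \left(-2\right)\right) D = -64 + \left(2 + \frac{1}{4} \left(-2\right)\right) \left(-300\right) = -64 + \left(2 - \frac{1}{2}\right) \left(-300\right) = -64 + \frac{3}{2} \left(-300\right) = -64 - 450 = -514$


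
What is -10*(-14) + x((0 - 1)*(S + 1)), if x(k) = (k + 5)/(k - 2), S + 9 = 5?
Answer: 148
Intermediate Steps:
S = -4 (S = -9 + 5 = -4)
x(k) = (5 + k)/(-2 + k)
-10*(-14) + x((0 - 1)*(S + 1)) = -10*(-14) + (5 + (0 - 1)*(-4 + 1))/(-2 + (0 - 1)*(-4 + 1)) = 140 + (5 - 1*(-3))/(-2 - 1*(-3)) = 140 + (5 + 3)/(-2 + 3) = 140 + 8/1 = 140 + 1*8 = 140 + 8 = 148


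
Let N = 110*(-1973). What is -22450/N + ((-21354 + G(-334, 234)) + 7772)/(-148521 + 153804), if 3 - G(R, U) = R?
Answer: -91865300/38218983 ≈ -2.4037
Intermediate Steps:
G(R, U) = 3 - R
N = -217030
-22450/N + ((-21354 + G(-334, 234)) + 7772)/(-148521 + 153804) = -22450/(-217030) + ((-21354 + (3 - 1*(-334))) + 7772)/(-148521 + 153804) = -22450*(-1/217030) + ((-21354 + (3 + 334)) + 7772)/5283 = 2245/21703 + ((-21354 + 337) + 7772)*(1/5283) = 2245/21703 + (-21017 + 7772)*(1/5283) = 2245/21703 - 13245*1/5283 = 2245/21703 - 4415/1761 = -91865300/38218983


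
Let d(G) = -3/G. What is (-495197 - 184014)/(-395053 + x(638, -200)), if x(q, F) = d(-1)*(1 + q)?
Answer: 679211/393136 ≈ 1.7277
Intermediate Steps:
x(q, F) = 3 + 3*q (x(q, F) = (-3/(-1))*(1 + q) = (-3*(-1))*(1 + q) = 3*(1 + q) = 3 + 3*q)
(-495197 - 184014)/(-395053 + x(638, -200)) = (-495197 - 184014)/(-395053 + (3 + 3*638)) = -679211/(-395053 + (3 + 1914)) = -679211/(-395053 + 1917) = -679211/(-393136) = -679211*(-1/393136) = 679211/393136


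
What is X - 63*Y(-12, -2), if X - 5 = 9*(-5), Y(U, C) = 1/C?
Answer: -17/2 ≈ -8.5000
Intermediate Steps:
X = -40 (X = 5 + 9*(-5) = 5 - 45 = -40)
X - 63*Y(-12, -2) = -40 - 63/(-2) = -40 - 63*(-1/2) = -40 + 63/2 = -17/2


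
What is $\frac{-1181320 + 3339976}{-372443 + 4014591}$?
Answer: $\frac{539664}{910537} \approx 0.59269$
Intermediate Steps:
$\frac{-1181320 + 3339976}{-372443 + 4014591} = \frac{2158656}{3642148} = 2158656 \cdot \frac{1}{3642148} = \frac{539664}{910537}$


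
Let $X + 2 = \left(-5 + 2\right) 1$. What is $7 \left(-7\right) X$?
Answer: $245$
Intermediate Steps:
$X = -5$ ($X = -2 + \left(-5 + 2\right) 1 = -2 - 3 = -5$)
$7 \left(-7\right) X = 7 \left(-7\right) \left(-5\right) = \left(-49\right) \left(-5\right) = 245$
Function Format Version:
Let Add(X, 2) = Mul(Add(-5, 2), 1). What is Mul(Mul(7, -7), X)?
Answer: 245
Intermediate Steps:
X = -5 (X = Add(-2, Mul(Add(-5, 2), 1)) = Add(-2, Mul(-3, 1)) = Add(-2, -3) = -5)
Mul(Mul(7, -7), X) = Mul(Mul(7, -7), -5) = Mul(-49, -5) = 245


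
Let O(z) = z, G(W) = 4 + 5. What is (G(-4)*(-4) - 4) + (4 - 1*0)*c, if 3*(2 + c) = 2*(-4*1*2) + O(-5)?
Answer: -76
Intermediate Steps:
G(W) = 9
c = -9 (c = -2 + (2*(-4*1*2) - 5)/3 = -2 + (2*(-4*2) - 5)/3 = -2 + (2*(-8) - 5)/3 = -2 + (-16 - 5)/3 = -2 + (1/3)*(-21) = -2 - 7 = -9)
(G(-4)*(-4) - 4) + (4 - 1*0)*c = (9*(-4) - 4) + (4 - 1*0)*(-9) = (-36 - 4) + (4 + 0)*(-9) = -40 + 4*(-9) = -40 - 36 = -76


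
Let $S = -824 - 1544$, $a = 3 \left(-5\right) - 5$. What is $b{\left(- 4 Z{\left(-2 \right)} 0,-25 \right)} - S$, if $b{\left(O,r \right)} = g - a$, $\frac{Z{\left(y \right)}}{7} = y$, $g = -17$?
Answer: $2371$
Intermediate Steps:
$Z{\left(y \right)} = 7 y$
$a = -20$ ($a = -15 - 5 = -20$)
$S = -2368$
$b{\left(O,r \right)} = 3$ ($b{\left(O,r \right)} = -17 - -20 = -17 + 20 = 3$)
$b{\left(- 4 Z{\left(-2 \right)} 0,-25 \right)} - S = 3 - -2368 = 3 + 2368 = 2371$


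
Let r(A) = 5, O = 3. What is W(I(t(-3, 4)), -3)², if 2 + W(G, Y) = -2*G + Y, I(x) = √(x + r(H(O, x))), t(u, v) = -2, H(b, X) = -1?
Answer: 37 + 20*√3 ≈ 71.641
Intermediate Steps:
I(x) = √(5 + x) (I(x) = √(x + 5) = √(5 + x))
W(G, Y) = -2 + Y - 2*G (W(G, Y) = -2 + (-2*G + Y) = -2 + (Y - 2*G) = -2 + Y - 2*G)
W(I(t(-3, 4)), -3)² = (-2 - 3 - 2*√(5 - 2))² = (-2 - 3 - 2*√3)² = (-5 - 2*√3)²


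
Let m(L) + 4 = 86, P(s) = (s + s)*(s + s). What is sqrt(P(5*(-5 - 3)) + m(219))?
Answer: sqrt(6482) ≈ 80.511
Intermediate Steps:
P(s) = 4*s**2 (P(s) = (2*s)*(2*s) = 4*s**2)
m(L) = 82 (m(L) = -4 + 86 = 82)
sqrt(P(5*(-5 - 3)) + m(219)) = sqrt(4*(5*(-5 - 3))**2 + 82) = sqrt(4*(5*(-8))**2 + 82) = sqrt(4*(-40)**2 + 82) = sqrt(4*1600 + 82) = sqrt(6400 + 82) = sqrt(6482)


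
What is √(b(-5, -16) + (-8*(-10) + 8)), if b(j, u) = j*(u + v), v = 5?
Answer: √143 ≈ 11.958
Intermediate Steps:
b(j, u) = j*(5 + u) (b(j, u) = j*(u + 5) = j*(5 + u))
√(b(-5, -16) + (-8*(-10) + 8)) = √(-5*(5 - 16) + (-8*(-10) + 8)) = √(-5*(-11) + (80 + 8)) = √(55 + 88) = √143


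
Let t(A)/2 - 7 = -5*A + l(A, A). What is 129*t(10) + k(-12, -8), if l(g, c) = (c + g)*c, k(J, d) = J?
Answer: 40494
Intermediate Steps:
l(g, c) = c*(c + g)
t(A) = 14 - 10*A + 4*A² (t(A) = 14 + 2*(-5*A + A*(A + A)) = 14 + 2*(-5*A + A*(2*A)) = 14 + 2*(-5*A + 2*A²) = 14 + (-10*A + 4*A²) = 14 - 10*A + 4*A²)
129*t(10) + k(-12, -8) = 129*(14 - 10*10 + 4*10²) - 12 = 129*(14 - 100 + 4*100) - 12 = 129*(14 - 100 + 400) - 12 = 129*314 - 12 = 40506 - 12 = 40494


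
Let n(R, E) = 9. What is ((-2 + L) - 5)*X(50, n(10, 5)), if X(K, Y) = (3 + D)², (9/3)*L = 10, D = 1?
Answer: -176/3 ≈ -58.667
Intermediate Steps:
L = 10/3 (L = (⅓)*10 = 10/3 ≈ 3.3333)
X(K, Y) = 16 (X(K, Y) = (3 + 1)² = 4² = 16)
((-2 + L) - 5)*X(50, n(10, 5)) = ((-2 + 10/3) - 5)*16 = (4/3 - 5)*16 = -11/3*16 = -176/3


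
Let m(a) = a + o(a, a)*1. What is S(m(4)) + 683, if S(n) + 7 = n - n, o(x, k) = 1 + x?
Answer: 676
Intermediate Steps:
m(a) = 1 + 2*a (m(a) = a + (1 + a)*1 = a + (1 + a) = 1 + 2*a)
S(n) = -7 (S(n) = -7 + (n - n) = -7 + 0 = -7)
S(m(4)) + 683 = -7 + 683 = 676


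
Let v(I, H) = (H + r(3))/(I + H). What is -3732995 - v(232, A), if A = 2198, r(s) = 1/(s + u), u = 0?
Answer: -5442708029/1458 ≈ -3.7330e+6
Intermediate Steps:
r(s) = 1/s (r(s) = 1/(s + 0) = 1/s)
v(I, H) = (1/3 + H)/(H + I) (v(I, H) = (H + 1/3)/(I + H) = (H + 1/3)/(H + I) = (1/3 + H)/(H + I))
-3732995 - v(232, A) = -3732995 - (1/3 + 2198)/(2198 + 232) = -3732995 - 6595/(2430*3) = -3732995 - 1*1319/1458 = -3732995 - 1319/1458 = -5442708029/1458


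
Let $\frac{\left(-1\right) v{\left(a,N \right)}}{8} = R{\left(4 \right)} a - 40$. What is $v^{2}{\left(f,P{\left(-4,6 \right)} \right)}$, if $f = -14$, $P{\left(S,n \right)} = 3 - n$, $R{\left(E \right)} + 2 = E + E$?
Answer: $984064$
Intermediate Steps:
$R{\left(E \right)} = -2 + 2 E$ ($R{\left(E \right)} = -2 + \left(E + E\right) = -2 + 2 E$)
$v{\left(a,N \right)} = 320 - 48 a$ ($v{\left(a,N \right)} = - 8 \left(\left(-2 + 2 \cdot 4\right) a - 40\right) = - 8 \left(\left(-2 + 8\right) a - 40\right) = - 8 \left(6 a - 40\right) = - 8 \left(-40 + 6 a\right) = 320 - 48 a$)
$v^{2}{\left(f,P{\left(-4,6 \right)} \right)} = \left(320 - -672\right)^{2} = \left(320 + 672\right)^{2} = 992^{2} = 984064$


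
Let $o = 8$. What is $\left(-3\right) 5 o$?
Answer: $-120$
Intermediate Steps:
$\left(-3\right) 5 o = \left(-3\right) 5 \cdot 8 = \left(-15\right) 8 = -120$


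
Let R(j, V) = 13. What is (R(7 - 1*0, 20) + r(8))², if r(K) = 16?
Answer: 841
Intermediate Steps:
(R(7 - 1*0, 20) + r(8))² = (13 + 16)² = 29² = 841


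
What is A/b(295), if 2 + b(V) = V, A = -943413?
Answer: -943413/293 ≈ -3219.8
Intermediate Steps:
b(V) = -2 + V
A/b(295) = -943413/(-2 + 295) = -943413/293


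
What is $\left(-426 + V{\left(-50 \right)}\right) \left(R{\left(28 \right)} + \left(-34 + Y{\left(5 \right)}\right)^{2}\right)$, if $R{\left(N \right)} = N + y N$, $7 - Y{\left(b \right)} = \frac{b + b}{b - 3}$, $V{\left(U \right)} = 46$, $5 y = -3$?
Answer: $-393376$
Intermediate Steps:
$y = - \frac{3}{5}$ ($y = \frac{1}{5} \left(-3\right) = - \frac{3}{5} \approx -0.6$)
$Y{\left(b \right)} = 7 - \frac{2 b}{-3 + b}$ ($Y{\left(b \right)} = 7 - \frac{b + b}{b - 3} = 7 - \frac{2 b}{-3 + b}$)
$R{\left(N \right)} = \frac{2 N}{5}$ ($R{\left(N \right)} = N - \frac{3 N}{5} = \frac{2 N}{5}$)
$\left(-426 + V{\left(-50 \right)}\right) \left(R{\left(28 \right)} + \left(-34 + Y{\left(5 \right)}\right)^{2}\right) = \left(-426 + 46\right) \left(\frac{2}{5} \cdot 28 + \left(-34 + \frac{-21 + 5 \cdot 5}{-3 + 5}\right)^{2}\right) = - 380 \left(\frac{56}{5} + \left(-34 + \frac{-21 + 25}{2}\right)^{2}\right) = - 380 \left(\frac{56}{5} + \left(-34 + \frac{1}{2} \cdot 4\right)^{2}\right) = - 380 \left(\frac{56}{5} + \left(-34 + 2\right)^{2}\right) = - 380 \left(\frac{56}{5} + \left(-32\right)^{2}\right) = - 380 \left(\frac{56}{5} + 1024\right) = \left(-380\right) \frac{5176}{5} = -393376$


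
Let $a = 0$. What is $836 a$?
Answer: $0$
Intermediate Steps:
$836 a = 836 \cdot 0 = 0$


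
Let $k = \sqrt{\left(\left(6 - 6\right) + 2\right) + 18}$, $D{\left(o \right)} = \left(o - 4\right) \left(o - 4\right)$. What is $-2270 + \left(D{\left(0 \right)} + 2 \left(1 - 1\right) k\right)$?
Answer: $-2254$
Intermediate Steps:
$D{\left(o \right)} = \left(-4 + o\right)^{2}$ ($D{\left(o \right)} = \left(-4 + o\right) \left(-4 + o\right) = \left(-4 + o\right)^{2}$)
$k = 2 \sqrt{5}$ ($k = \sqrt{\left(0 + 2\right) + 18} = \sqrt{2 + 18} = \sqrt{20} = 2 \sqrt{5} \approx 4.4721$)
$-2270 + \left(D{\left(0 \right)} + 2 \left(1 - 1\right) k\right) = -2270 + \left(\left(-4 + 0\right)^{2} + 2 \left(1 - 1\right) 2 \sqrt{5}\right) = -2270 + \left(\left(-4\right)^{2} + 2 \cdot 0 \cdot 2 \sqrt{5}\right) = -2270 + \left(16 + 0 \cdot 2 \sqrt{5}\right) = -2270 + \left(16 + 0\right) = -2270 + 16 = -2254$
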